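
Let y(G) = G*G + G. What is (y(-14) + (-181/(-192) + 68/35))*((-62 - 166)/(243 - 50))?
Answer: -23606189/108080 ≈ -218.41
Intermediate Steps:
y(G) = G + G**2 (y(G) = G**2 + G = G + G**2)
(y(-14) + (-181/(-192) + 68/35))*((-62 - 166)/(243 - 50)) = (-14*(1 - 14) + (-181/(-192) + 68/35))*((-62 - 166)/(243 - 50)) = (-14*(-13) + (-181*(-1/192) + 68*(1/35)))*(-228/193) = (182 + (181/192 + 68/35))*(-228*1/193) = (182 + 19391/6720)*(-228/193) = (1242431/6720)*(-228/193) = -23606189/108080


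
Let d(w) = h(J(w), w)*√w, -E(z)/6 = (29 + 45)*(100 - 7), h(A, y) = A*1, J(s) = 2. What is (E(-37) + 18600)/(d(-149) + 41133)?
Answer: -933390036/1691924285 + 45384*I*√149/1691924285 ≈ -0.55167 + 0.00032743*I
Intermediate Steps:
h(A, y) = A
E(z) = -41292 (E(z) = -6*(29 + 45)*(100 - 7) = -444*93 = -6*6882 = -41292)
d(w) = 2*√w
(E(-37) + 18600)/(d(-149) + 41133) = (-41292 + 18600)/(2*√(-149) + 41133) = -22692/(2*(I*√149) + 41133) = -22692/(2*I*√149 + 41133) = -22692/(41133 + 2*I*√149)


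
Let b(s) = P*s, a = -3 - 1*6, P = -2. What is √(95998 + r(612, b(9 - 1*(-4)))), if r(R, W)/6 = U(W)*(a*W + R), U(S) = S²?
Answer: √3527374 ≈ 1878.1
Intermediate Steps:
a = -9 (a = -3 - 6 = -9)
b(s) = -2*s
r(R, W) = 6*W²*(R - 9*W) (r(R, W) = 6*(W²*(-9*W + R)) = 6*(W²*(R - 9*W)) = 6*W²*(R - 9*W))
√(95998 + r(612, b(9 - 1*(-4)))) = √(95998 + 6*(-2*(9 - 1*(-4)))²*(612 - (-18)*(9 - 1*(-4)))) = √(95998 + 6*(-2*(9 + 4))²*(612 - (-18)*(9 + 4))) = √(95998 + 6*(-2*13)²*(612 - (-18)*13)) = √(95998 + 6*(-26)²*(612 - 9*(-26))) = √(95998 + 6*676*(612 + 234)) = √(95998 + 6*676*846) = √(95998 + 3431376) = √3527374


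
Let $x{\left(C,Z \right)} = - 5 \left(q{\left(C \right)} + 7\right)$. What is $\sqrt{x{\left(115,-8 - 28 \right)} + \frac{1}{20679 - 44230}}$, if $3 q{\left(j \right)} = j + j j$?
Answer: $\frac{i \sqrt{111160099996374}}{70653} \approx 149.23 i$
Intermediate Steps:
$q{\left(j \right)} = \frac{j}{3} + \frac{j^{2}}{3}$ ($q{\left(j \right)} = \frac{j + j j}{3} = \frac{j + j^{2}}{3} = \frac{j}{3} + \frac{j^{2}}{3}$)
$x{\left(C,Z \right)} = -35 - \frac{5 C \left(1 + C\right)}{3}$ ($x{\left(C,Z \right)} = - 5 \left(\frac{C \left(1 + C\right)}{3} + 7\right) = - 5 \left(7 + \frac{C \left(1 + C\right)}{3}\right) = -35 - \frac{5 C \left(1 + C\right)}{3}$)
$\sqrt{x{\left(115,-8 - 28 \right)} + \frac{1}{20679 - 44230}} = \sqrt{\left(-35 - \frac{575 \left(1 + 115\right)}{3}\right) + \frac{1}{20679 - 44230}} = \sqrt{\left(-35 - \frac{575}{3} \cdot 116\right) + \frac{1}{-23551}} = \sqrt{\left(-35 - \frac{66700}{3}\right) - \frac{1}{23551}} = \sqrt{- \frac{66805}{3} - \frac{1}{23551}} = \sqrt{- \frac{1573324558}{70653}} = \frac{i \sqrt{111160099996374}}{70653}$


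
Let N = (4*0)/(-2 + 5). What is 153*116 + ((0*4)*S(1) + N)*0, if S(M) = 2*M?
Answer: 17748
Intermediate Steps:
N = 0 (N = 0/3 = 0*(1/3) = 0)
153*116 + ((0*4)*S(1) + N)*0 = 153*116 + ((0*4)*(2*1) + 0)*0 = 17748 + (0*2 + 0)*0 = 17748 + (0 + 0)*0 = 17748 + 0*0 = 17748 + 0 = 17748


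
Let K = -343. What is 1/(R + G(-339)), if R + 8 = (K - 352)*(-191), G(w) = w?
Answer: 1/132398 ≈ 7.5530e-6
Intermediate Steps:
R = 132737 (R = -8 + (-343 - 352)*(-191) = -8 - 695*(-191) = -8 + 132745 = 132737)
1/(R + G(-339)) = 1/(132737 - 339) = 1/132398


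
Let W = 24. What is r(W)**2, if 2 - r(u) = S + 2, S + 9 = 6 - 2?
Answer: 25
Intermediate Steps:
S = -5 (S = -9 + (6 - 2) = -9 + 4 = -5)
r(u) = 5 (r(u) = 2 - (-5 + 2) = 2 - 1*(-3) = 2 + 3 = 5)
r(W)**2 = 5**2 = 25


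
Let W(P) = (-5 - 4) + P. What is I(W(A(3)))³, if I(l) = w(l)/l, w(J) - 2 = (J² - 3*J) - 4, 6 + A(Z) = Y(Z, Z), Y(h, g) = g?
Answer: -704969/216 ≈ -3263.7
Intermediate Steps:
A(Z) = -6 + Z
w(J) = -2 + J² - 3*J (w(J) = 2 + ((J² - 3*J) - 4) = 2 + (-4 + J² - 3*J) = -2 + J² - 3*J)
W(P) = -9 + P
I(l) = (-2 + l² - 3*l)/l
I(W(A(3)))³ = (-3 + (-9 + (-6 + 3)) - 2/(-9 + (-6 + 3)))³ = (-3 + (-9 - 3) - 2/(-9 - 3))³ = (-3 - 12 - 2/(-12))³ = (-3 - 12 - 2*(-1/12))³ = (-3 - 12 + ⅙)³ = (-89/6)³ = -704969/216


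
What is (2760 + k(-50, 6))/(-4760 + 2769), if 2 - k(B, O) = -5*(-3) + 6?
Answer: -2741/1991 ≈ -1.3767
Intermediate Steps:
k(B, O) = -19 (k(B, O) = 2 - (-5*(-3) + 6) = 2 - (15 + 6) = 2 - 1*21 = 2 - 21 = -19)
(2760 + k(-50, 6))/(-4760 + 2769) = (2760 - 19)/(-4760 + 2769) = 2741/(-1991) = 2741*(-1/1991) = -2741/1991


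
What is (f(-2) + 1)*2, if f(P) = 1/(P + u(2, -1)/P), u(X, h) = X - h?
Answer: 10/7 ≈ 1.4286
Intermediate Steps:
f(P) = 1/(P + 3/P) (f(P) = 1/(P + (2 - 1*(-1))/P) = 1/(P + (2 + 1)/P) = 1/(P + 3/P))
(f(-2) + 1)*2 = (-2/(3 + (-2)²) + 1)*2 = (-2/(3 + 4) + 1)*2 = (-2/7 + 1)*2 = (5/7)*2 = 10/7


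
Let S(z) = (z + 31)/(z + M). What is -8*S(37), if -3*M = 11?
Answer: -408/25 ≈ -16.320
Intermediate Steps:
M = -11/3 (M = -⅓*11 = -11/3 ≈ -3.6667)
S(z) = (31 + z)/(-11/3 + z) (S(z) = (z + 31)/(z - 11/3) = (31 + z)/(-11/3 + z))
-8*S(37) = -24*(31 + 37)/(-11 + 3*37) = -24*68/(-11 + 111) = -24*68/100 = -8*51/25 = -408/25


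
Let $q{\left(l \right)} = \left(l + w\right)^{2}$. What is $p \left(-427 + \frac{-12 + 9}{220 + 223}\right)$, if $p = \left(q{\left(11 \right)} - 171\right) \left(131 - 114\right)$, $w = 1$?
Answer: $\frac{86826276}{443} \approx 1.96 \cdot 10^{5}$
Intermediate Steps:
$q{\left(l \right)} = \left(1 + l\right)^{2}$ ($q{\left(l \right)} = \left(l + 1\right)^{2} = \left(1 + l\right)^{2}$)
$p = -459$ ($p = \left(\left(1 + 11\right)^{2} - 171\right) \left(131 - 114\right) = \left(12^{2} - 171\right) 17 = \left(144 - 171\right) 17 = \left(-27\right) 17 = -459$)
$p \left(-427 + \frac{-12 + 9}{220 + 223}\right) = - 459 \left(-427 + \frac{-12 + 9}{220 + 223}\right) = - 459 \left(-427 - \frac{3}{443}\right) = \left(-459\right) \left(- \frac{189164}{443}\right) = \frac{86826276}{443}$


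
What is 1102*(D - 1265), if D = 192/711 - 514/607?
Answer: -200635194710/143859 ≈ -1.3947e+6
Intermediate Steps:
D = -82970/143859 (D = 192*(1/711) - 514*1/607 = 64/237 - 514/607 = -82970/143859 ≈ -0.57675)
1102*(D - 1265) = 1102*(-82970/143859 - 1265) = 1102*(-182064605/143859) = -200635194710/143859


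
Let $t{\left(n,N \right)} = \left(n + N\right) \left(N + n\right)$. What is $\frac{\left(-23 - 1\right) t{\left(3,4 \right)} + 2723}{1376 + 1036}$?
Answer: $\frac{1547}{2412} \approx 0.64138$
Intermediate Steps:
$t{\left(n,N \right)} = \left(N + n\right)^{2}$ ($t{\left(n,N \right)} = \left(N + n\right) \left(N + n\right) = \left(N + n\right)^{2}$)
$\frac{\left(-23 - 1\right) t{\left(3,4 \right)} + 2723}{1376 + 1036} = \frac{\left(-23 - 1\right) \left(4 + 3\right)^{2} + 2723}{1376 + 1036} = \frac{- 24 \cdot 7^{2} + 2723}{2412} = \left(\left(-24\right) 49 + 2723\right) \frac{1}{2412} = \left(-1176 + 2723\right) \frac{1}{2412} = 1547 \cdot \frac{1}{2412} = \frac{1547}{2412}$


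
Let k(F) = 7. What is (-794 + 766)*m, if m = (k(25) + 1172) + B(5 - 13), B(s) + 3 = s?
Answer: -32704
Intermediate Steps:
B(s) = -3 + s
m = 1168 (m = (7 + 1172) + (-3 + (5 - 13)) = 1179 + (-3 - 8) = 1179 - 11 = 1168)
(-794 + 766)*m = (-794 + 766)*1168 = -28*1168 = -32704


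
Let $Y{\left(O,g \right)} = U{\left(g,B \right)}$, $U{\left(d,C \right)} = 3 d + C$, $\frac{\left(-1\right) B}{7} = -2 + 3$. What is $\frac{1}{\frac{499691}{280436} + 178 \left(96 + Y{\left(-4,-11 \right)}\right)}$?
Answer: $\frac{280436}{2795885739} \approx 0.0001003$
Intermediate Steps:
$B = -7$ ($B = - 7 \left(-2 + 3\right) = \left(-7\right) 1 = -7$)
$U{\left(d,C \right)} = C + 3 d$
$Y{\left(O,g \right)} = -7 + 3 g$
$\frac{1}{\frac{499691}{280436} + 178 \left(96 + Y{\left(-4,-11 \right)}\right)} = \frac{1}{\frac{499691}{280436} + 178 \left(96 + \left(-7 + 3 \left(-11\right)\right)\right)} = \frac{1}{499691 \cdot \frac{1}{280436} + 178 \left(96 - 40\right)} = \frac{1}{\frac{499691}{280436} + 178 \left(96 - 40\right)} = \frac{1}{\frac{499691}{280436} + 178 \cdot 56} = \frac{1}{\frac{499691}{280436} + 9968} = \frac{1}{\frac{2795885739}{280436}} = \frac{280436}{2795885739}$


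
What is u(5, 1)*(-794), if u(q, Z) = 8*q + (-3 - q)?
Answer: -25408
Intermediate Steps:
u(q, Z) = -3 + 7*q
u(5, 1)*(-794) = (-3 + 7*5)*(-794) = (-3 + 35)*(-794) = 32*(-794) = -25408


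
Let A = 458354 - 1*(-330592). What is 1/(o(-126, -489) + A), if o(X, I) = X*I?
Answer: 1/850560 ≈ 1.1757e-6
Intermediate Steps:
A = 788946 (A = 458354 + 330592 = 788946)
o(X, I) = I*X
1/(o(-126, -489) + A) = 1/(-489*(-126) + 788946) = 1/(61614 + 788946) = 1/850560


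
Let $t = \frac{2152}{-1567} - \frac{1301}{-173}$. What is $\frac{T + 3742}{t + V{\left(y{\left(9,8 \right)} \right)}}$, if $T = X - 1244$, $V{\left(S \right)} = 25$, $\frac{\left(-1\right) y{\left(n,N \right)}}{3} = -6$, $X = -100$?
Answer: $\frac{325038109}{4221823} \approx 76.99$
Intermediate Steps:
$y{\left(n,N \right)} = 18$ ($y{\left(n,N \right)} = \left(-3\right) \left(-6\right) = 18$)
$t = \frac{1666371}{271091}$ ($t = 2152 \left(- \frac{1}{1567}\right) - - \frac{1301}{173} = - \frac{2152}{1567} + \frac{1301}{173} = \frac{1666371}{271091} \approx 6.1469$)
$T = -1344$ ($T = -100 - 1244 = -1344$)
$\frac{T + 3742}{t + V{\left(y{\left(9,8 \right)} \right)}} = \frac{-1344 + 3742}{\frac{1666371}{271091} + 25} = \frac{2398}{\frac{8443646}{271091}} = 2398 \cdot \frac{271091}{8443646} = \frac{325038109}{4221823}$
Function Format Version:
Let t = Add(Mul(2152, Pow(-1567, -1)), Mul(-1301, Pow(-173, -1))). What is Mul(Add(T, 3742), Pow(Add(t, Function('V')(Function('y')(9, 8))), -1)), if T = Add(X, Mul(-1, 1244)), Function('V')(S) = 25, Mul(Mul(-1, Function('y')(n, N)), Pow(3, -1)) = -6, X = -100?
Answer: Rational(325038109, 4221823) ≈ 76.990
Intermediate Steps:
Function('y')(n, N) = 18 (Function('y')(n, N) = Mul(-3, -6) = 18)
t = Rational(1666371, 271091) (t = Add(Mul(2152, Rational(-1, 1567)), Mul(-1301, Rational(-1, 173))) = Add(Rational(-2152, 1567), Rational(1301, 173)) = Rational(1666371, 271091) ≈ 6.1469)
T = -1344 (T = Add(-100, Mul(-1, 1244)) = Add(-100, -1244) = -1344)
Mul(Add(T, 3742), Pow(Add(t, Function('V')(Function('y')(9, 8))), -1)) = Mul(Add(-1344, 3742), Pow(Add(Rational(1666371, 271091), 25), -1)) = Mul(2398, Pow(Rational(8443646, 271091), -1)) = Mul(2398, Rational(271091, 8443646)) = Rational(325038109, 4221823)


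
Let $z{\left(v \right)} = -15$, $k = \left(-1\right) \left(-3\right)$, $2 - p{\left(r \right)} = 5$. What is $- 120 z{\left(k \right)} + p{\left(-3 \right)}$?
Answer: $1797$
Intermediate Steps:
$p{\left(r \right)} = -3$ ($p{\left(r \right)} = 2 - 5 = -3$)
$k = 3$
$- 120 z{\left(k \right)} + p{\left(-3 \right)} = \left(-120\right) \left(-15\right) - 3 = 1800 - 3 = 1797$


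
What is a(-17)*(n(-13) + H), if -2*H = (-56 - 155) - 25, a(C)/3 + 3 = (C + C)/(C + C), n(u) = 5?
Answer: -738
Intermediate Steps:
a(C) = -6 (a(C) = -9 + 3*((C + C)/(C + C)) = -9 + 3*((2*C)/((2*C))) = -9 + 3*((2*C)*(1/(2*C))) = -9 + 3*1 = -9 + 3 = -6)
H = 118 (H = -((-56 - 155) - 25)/2 = -(-211 - 25)/2 = -1/2*(-236) = 118)
a(-17)*(n(-13) + H) = -6*(5 + 118) = -6*123 = -738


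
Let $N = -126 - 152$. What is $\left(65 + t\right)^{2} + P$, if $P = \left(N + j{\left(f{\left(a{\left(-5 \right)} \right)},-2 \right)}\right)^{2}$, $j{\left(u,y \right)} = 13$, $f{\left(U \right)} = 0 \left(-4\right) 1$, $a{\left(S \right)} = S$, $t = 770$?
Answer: $767450$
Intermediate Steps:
$f{\left(U \right)} = 0$ ($f{\left(U \right)} = 0 \cdot 1 = 0$)
$N = -278$ ($N = -126 - 152 = -278$)
$P = 70225$ ($P = \left(-278 + 13\right)^{2} = \left(-265\right)^{2} = 70225$)
$\left(65 + t\right)^{2} + P = \left(65 + 770\right)^{2} + 70225 = 835^{2} + 70225 = 697225 + 70225 = 767450$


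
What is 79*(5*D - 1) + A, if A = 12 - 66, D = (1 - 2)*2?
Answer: -923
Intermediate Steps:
D = -2 (D = -1*2 = -2)
A = -54
79*(5*D - 1) + A = 79*(5*(-2) - 1) - 54 = 79*(-10 - 1) - 54 = 79*(-11) - 54 = -869 - 54 = -923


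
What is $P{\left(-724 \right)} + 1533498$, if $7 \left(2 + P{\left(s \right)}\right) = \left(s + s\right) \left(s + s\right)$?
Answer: $\frac{12831176}{7} \approx 1.833 \cdot 10^{6}$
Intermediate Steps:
$P{\left(s \right)} = -2 + \frac{4 s^{2}}{7}$ ($P{\left(s \right)} = -2 + \frac{\left(s + s\right) \left(s + s\right)}{7} = -2 + \frac{2 s 2 s}{7} = -2 + \frac{4 s^{2}}{7}$)
$P{\left(-724 \right)} + 1533498 = \left(-2 + \frac{4 \left(-724\right)^{2}}{7}\right) + 1533498 = \left(-2 + \frac{4}{7} \cdot 524176\right) + 1533498 = \left(-2 + \frac{2096704}{7}\right) + 1533498 = \frac{2096690}{7} + 1533498 = \frac{12831176}{7}$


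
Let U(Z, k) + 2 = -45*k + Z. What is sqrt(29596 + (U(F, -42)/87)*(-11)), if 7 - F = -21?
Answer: 4*sqrt(13886157)/87 ≈ 171.33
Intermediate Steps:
F = 28 (F = 7 - 1*(-21) = 7 + 21 = 28)
U(Z, k) = -2 + Z - 45*k (U(Z, k) = -2 + (-45*k + Z) = -2 + (Z - 45*k) = -2 + Z - 45*k)
sqrt(29596 + (U(F, -42)/87)*(-11)) = sqrt(29596 + ((-2 + 28 - 45*(-42))/87)*(-11)) = sqrt(29596 + ((-2 + 28 + 1890)*(1/87))*(-11)) = sqrt(29596 + (1916*(1/87))*(-11)) = sqrt(29596 + (1916/87)*(-11)) = sqrt(29596 - 21076/87) = sqrt(2553776/87) = 4*sqrt(13886157)/87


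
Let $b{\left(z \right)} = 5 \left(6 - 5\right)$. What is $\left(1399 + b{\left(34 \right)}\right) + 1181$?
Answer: $2585$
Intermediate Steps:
$b{\left(z \right)} = 5$ ($b{\left(z \right)} = 5 \cdot 1 = 5$)
$\left(1399 + b{\left(34 \right)}\right) + 1181 = \left(1399 + 5\right) + 1181 = 1404 + 1181 = 2585$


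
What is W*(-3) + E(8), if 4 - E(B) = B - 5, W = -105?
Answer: 316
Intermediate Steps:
E(B) = 9 - B (E(B) = 4 - (B - 5) = 4 - (-5 + B) = 4 + (5 - B) = 9 - B)
W*(-3) + E(8) = -105*(-3) + (9 - 1*8) = 315 + (9 - 8) = 315 + 1 = 316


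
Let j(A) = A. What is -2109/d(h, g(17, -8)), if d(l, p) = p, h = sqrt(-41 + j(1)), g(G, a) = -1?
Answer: 2109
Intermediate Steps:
h = 2*I*sqrt(10) (h = sqrt(-41 + 1) = sqrt(-40) = 2*I*sqrt(10) ≈ 6.3246*I)
-2109/d(h, g(17, -8)) = -2109/(-1) = -2109*(-1) = 2109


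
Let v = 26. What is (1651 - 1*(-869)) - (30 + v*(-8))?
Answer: 2698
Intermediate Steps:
(1651 - 1*(-869)) - (30 + v*(-8)) = (1651 - 1*(-869)) - (30 + 26*(-8)) = (1651 + 869) - (30 - 208) = 2520 - 1*(-178) = 2520 + 178 = 2698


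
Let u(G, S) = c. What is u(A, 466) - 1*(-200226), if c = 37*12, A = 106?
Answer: 200670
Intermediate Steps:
c = 444
u(G, S) = 444
u(A, 466) - 1*(-200226) = 444 - 1*(-200226) = 444 + 200226 = 200670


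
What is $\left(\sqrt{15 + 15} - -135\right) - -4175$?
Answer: $4310 + \sqrt{30} \approx 4315.5$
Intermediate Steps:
$\left(\sqrt{15 + 15} - -135\right) - -4175 = \left(\sqrt{30} + 135\right) + 4175 = \left(135 + \sqrt{30}\right) + 4175 = 4310 + \sqrt{30}$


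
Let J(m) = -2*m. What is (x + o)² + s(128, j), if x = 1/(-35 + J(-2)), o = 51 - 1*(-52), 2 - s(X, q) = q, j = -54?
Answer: 10242680/961 ≈ 10658.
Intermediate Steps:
s(X, q) = 2 - q
o = 103 (o = 51 + 52 = 103)
x = -1/31 (x = 1/(-35 - 2*(-2)) = 1/(-35 + 4) = 1/(-31) = -1/31 ≈ -0.032258)
(x + o)² + s(128, j) = (-1/31 + 103)² + (2 - 1*(-54)) = (3192/31)² + (2 + 54) = 10188864/961 + 56 = 10242680/961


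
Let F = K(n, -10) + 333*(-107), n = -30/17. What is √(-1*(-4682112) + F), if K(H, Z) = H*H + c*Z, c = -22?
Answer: 47*√607921/17 ≈ 2155.6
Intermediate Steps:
n = -30/17 (n = -30*1/17 = -30/17 ≈ -1.7647)
K(H, Z) = H² - 22*Z (K(H, Z) = H*H - 22*Z = H² - 22*Z)
F = -10232879/289 (F = ((-30/17)² - 22*(-10)) + 333*(-107) = (900/289 + 220) - 35631 = 64480/289 - 35631 = -10232879/289 ≈ -35408.)
√(-1*(-4682112) + F) = √(-1*(-4682112) - 10232879/289) = √(4682112 - 10232879/289) = √(1342897489/289) = 47*√607921/17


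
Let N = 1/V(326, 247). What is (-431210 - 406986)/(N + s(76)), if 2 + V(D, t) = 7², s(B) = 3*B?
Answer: -39395212/10717 ≈ -3676.0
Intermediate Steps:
V(D, t) = 47 (V(D, t) = -2 + 7² = -2 + 49 = 47)
N = 1/47 ≈ 0.021277
(-431210 - 406986)/(N + s(76)) = (-431210 - 406986)/(1/47 + 3*76) = -838196/(1/47 + 228) = -838196/10717/47 = -838196*47/10717 = -39395212/10717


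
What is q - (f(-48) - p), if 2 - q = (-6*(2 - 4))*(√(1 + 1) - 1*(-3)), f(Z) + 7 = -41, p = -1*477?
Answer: -463 - 12*√2 ≈ -479.97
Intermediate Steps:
p = -477
f(Z) = -48 (f(Z) = -7 - 41 = -48)
q = -34 - 12*√2 (q = 2 - (-6*(2 - 4))*(√(1 + 1) - 1*(-3)) = 2 - (-6*(-2))*(√2 + 3) = 2 - 12*(3 + √2) = 2 - (36 + 12*√2) = 2 + (-36 - 12*√2) = -34 - 12*√2 ≈ -50.971)
q - (f(-48) - p) = (-34 - 12*√2) - (-48 - 1*(-477)) = (-34 - 12*√2) - (-48 + 477) = (-34 - 12*√2) - 1*429 = (-34 - 12*√2) - 429 = -463 - 12*√2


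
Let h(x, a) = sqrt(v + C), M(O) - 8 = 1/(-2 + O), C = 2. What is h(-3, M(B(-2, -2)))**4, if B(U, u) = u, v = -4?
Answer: 4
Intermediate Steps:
M(O) = 8 + 1/(-2 + O)
h(x, a) = I*sqrt(2) (h(x, a) = sqrt(-4 + 2) = sqrt(-2) = I*sqrt(2))
h(-3, M(B(-2, -2)))**4 = (I*sqrt(2))**4 = 4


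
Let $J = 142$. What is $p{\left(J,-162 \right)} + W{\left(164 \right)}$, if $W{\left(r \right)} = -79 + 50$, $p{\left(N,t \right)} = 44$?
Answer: $15$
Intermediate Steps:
$W{\left(r \right)} = -29$
$p{\left(J,-162 \right)} + W{\left(164 \right)} = 44 - 29 = 15$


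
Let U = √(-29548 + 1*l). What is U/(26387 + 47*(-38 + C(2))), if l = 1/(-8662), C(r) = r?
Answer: I*√2216993658374/213908090 ≈ 0.0069607*I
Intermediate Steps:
l = -1/8662 ≈ -0.00011545
U = I*√2216993658374/8662 (U = √(-29548 + 1*(-1/8662)) = √(-29548 - 1/8662) = √(-255944777/8662) = I*√2216993658374/8662 ≈ 171.9*I)
U/(26387 + 47*(-38 + C(2))) = (I*√2216993658374/8662)/(26387 + 47*(-38 + 2)) = (I*√2216993658374/8662)/(26387 + 47*(-36)) = (I*√2216993658374/8662)/(26387 - 1692) = (I*√2216993658374/8662)/24695 = (I*√2216993658374/8662)*(1/24695) = I*√2216993658374/213908090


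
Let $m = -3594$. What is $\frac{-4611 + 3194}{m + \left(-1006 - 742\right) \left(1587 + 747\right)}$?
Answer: $\frac{1417}{4083426} \approx 0.00034701$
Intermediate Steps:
$\frac{-4611 + 3194}{m + \left(-1006 - 742\right) \left(1587 + 747\right)} = \frac{-4611 + 3194}{-3594 + \left(-1006 - 742\right) \left(1587 + 747\right)} = - \frac{1417}{-3594 - 4079832} = - \frac{1417}{-4083426} = \left(-1417\right) \left(- \frac{1}{4083426}\right) = \frac{1417}{4083426}$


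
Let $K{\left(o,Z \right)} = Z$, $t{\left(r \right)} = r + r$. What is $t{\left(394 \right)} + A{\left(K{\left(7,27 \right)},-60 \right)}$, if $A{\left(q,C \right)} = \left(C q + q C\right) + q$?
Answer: $-2425$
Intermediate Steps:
$t{\left(r \right)} = 2 r$
$A{\left(q,C \right)} = q + 2 C q$ ($A{\left(q,C \right)} = \left(C q + C q\right) + q = 2 C q + q = q + 2 C q$)
$t{\left(394 \right)} + A{\left(K{\left(7,27 \right)},-60 \right)} = 2 \cdot 394 + 27 \left(1 + 2 \left(-60\right)\right) = 788 + 27 \left(1 - 120\right) = 788 + 27 \left(-119\right) = 788 - 3213 = -2425$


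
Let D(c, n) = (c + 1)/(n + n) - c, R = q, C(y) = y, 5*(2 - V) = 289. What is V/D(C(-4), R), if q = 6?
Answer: -372/25 ≈ -14.880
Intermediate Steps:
V = -279/5 (V = 2 - ⅕*289 = 2 - 289/5 = -279/5 ≈ -55.800)
R = 6
D(c, n) = -c + (1 + c)/(2*n) (D(c, n) = (1 + c)/((2*n)) - c = (1 + c)*(1/(2*n)) - c = (1 + c)/(2*n) - c = -c + (1 + c)/(2*n))
V/D(C(-4), R) = -279/5/((½)*(1 - 4 - 2*(-4)*6)/6) = -279/5/((½)*(⅙)*(1 - 4 + 48)) = -279/5/((½)*(⅙)*45) = -279/5/(15/4) = (4/15)*(-279/5) = -372/25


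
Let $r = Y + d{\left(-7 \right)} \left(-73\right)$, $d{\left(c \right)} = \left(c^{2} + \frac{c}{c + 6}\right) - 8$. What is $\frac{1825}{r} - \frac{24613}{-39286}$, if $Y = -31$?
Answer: $\frac{3062001}{27775202} \approx 0.11024$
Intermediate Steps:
$d{\left(c \right)} = -8 + c^{2} + \frac{c}{6 + c}$ ($d{\left(c \right)} = \left(c^{2} + \frac{c}{6 + c}\right) - 8 = -8 + c^{2} + \frac{c}{6 + c}$)
$r = -3535$ ($r = -31 + \frac{-48 + \left(-7\right)^{3} - -49 + 6 \left(-7\right)^{2}}{6 - 7} \left(-73\right) = -31 + \frac{-48 - 343 + 49 + 6 \cdot 49}{-1} \left(-73\right) = -31 + - (-48 - 343 + 49 + 294) \left(-73\right) = -31 + \left(-1\right) \left(-48\right) \left(-73\right) = -31 + 48 \left(-73\right) = -31 - 3504 = -3535$)
$\frac{1825}{r} - \frac{24613}{-39286} = \frac{1825}{-3535} - \frac{24613}{-39286} = 1825 \left(- \frac{1}{3535}\right) - - \frac{24613}{39286} = - \frac{365}{707} + \frac{24613}{39286} = \frac{3062001}{27775202}$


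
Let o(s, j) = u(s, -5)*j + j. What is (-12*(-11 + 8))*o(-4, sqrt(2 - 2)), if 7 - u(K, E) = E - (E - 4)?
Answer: 0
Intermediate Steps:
u(K, E) = 3 (u(K, E) = 7 - (E - (E - 4)) = 7 - (E - (-4 + E)) = 7 - (E + (4 - E)) = 7 - 1*4 = 7 - 4 = 3)
o(s, j) = 4*j (o(s, j) = 3*j + j = 4*j)
(-12*(-11 + 8))*o(-4, sqrt(2 - 2)) = (-12*(-11 + 8))*(4*sqrt(2 - 2)) = (-12*(-3))*(4*sqrt(0)) = 36*(4*0) = 36*0 = 0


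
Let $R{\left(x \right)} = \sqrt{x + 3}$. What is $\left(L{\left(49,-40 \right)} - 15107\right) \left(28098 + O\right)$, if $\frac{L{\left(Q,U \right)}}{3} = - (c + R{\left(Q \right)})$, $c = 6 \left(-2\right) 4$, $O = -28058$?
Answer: $-598520 - 240 \sqrt{13} \approx -5.9939 \cdot 10^{5}$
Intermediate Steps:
$c = -48$ ($c = \left(-12\right) 4 = -48$)
$R{\left(x \right)} = \sqrt{3 + x}$
$L{\left(Q,U \right)} = 144 - 3 \sqrt{3 + Q}$ ($L{\left(Q,U \right)} = 3 \left(- (-48 + \sqrt{3 + Q})\right) = 3 \left(48 - \sqrt{3 + Q}\right) = 144 - 3 \sqrt{3 + Q}$)
$\left(L{\left(49,-40 \right)} - 15107\right) \left(28098 + O\right) = \left(\left(144 - 3 \sqrt{3 + 49}\right) - 15107\right) \left(28098 - 28058\right) = \left(\left(144 - 3 \sqrt{52}\right) - 15107\right) 40 = \left(\left(144 - 3 \cdot 2 \sqrt{13}\right) - 15107\right) 40 = \left(\left(144 - 6 \sqrt{13}\right) - 15107\right) 40 = \left(-14963 - 6 \sqrt{13}\right) 40 = -598520 - 240 \sqrt{13}$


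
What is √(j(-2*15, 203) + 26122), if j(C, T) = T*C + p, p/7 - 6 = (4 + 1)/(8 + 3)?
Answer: √2429339/11 ≈ 141.69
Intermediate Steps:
p = 497/11 (p = 42 + 7*((4 + 1)/(8 + 3)) = 42 + 7*(5/11) = 42 + 35/11 = 497/11 ≈ 45.182)
j(C, T) = 497/11 + C*T (j(C, T) = T*C + 497/11 = C*T + 497/11 = 497/11 + C*T)
√(j(-2*15, 203) + 26122) = √((497/11 - 2*15*203) + 26122) = √((497/11 - 30*203) + 26122) = √((497/11 - 6090) + 26122) = √(-66493/11 + 26122) = √(220849/11) = √2429339/11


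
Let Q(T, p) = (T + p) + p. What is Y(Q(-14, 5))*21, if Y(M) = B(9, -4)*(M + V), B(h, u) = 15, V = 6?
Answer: 630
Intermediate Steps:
Q(T, p) = T + 2*p
Y(M) = 90 + 15*M (Y(M) = 15*(M + 6) = 15*(6 + M) = 90 + 15*M)
Y(Q(-14, 5))*21 = (90 + 15*(-14 + 2*5))*21 = (90 + 15*(-14 + 10))*21 = (90 + 15*(-4))*21 = (90 - 60)*21 = 30*21 = 630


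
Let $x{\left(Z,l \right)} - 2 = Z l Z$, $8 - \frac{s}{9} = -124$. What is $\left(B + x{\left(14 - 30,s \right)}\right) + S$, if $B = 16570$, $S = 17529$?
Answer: $338229$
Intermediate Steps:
$s = 1188$ ($s = 72 - -1116 = 72 + 1116 = 1188$)
$x{\left(Z,l \right)} = 2 + l Z^{2}$ ($x{\left(Z,l \right)} = 2 + Z l Z = 2 + l Z^{2}$)
$\left(B + x{\left(14 - 30,s \right)}\right) + S = \left(16570 + \left(2 + 1188 \left(14 - 30\right)^{2}\right)\right) + 17529 = \left(16570 + \left(2 + 1188 \left(-16\right)^{2}\right)\right) + 17529 = \left(16570 + \left(2 + 1188 \cdot 256\right)\right) + 17529 = \left(16570 + \left(2 + 304128\right)\right) + 17529 = \left(16570 + 304130\right) + 17529 = 320700 + 17529 = 338229$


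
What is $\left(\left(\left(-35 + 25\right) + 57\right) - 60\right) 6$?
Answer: $-78$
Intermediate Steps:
$\left(\left(\left(-35 + 25\right) + 57\right) - 60\right) 6 = \left(\left(-10 + 57\right) - 60\right) 6 = \left(47 - 60\right) 6 = \left(-13\right) 6 = -78$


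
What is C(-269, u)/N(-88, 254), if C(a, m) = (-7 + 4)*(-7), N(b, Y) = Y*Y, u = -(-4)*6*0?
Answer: 21/64516 ≈ 0.00032550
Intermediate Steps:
u = 0 (u = -2*(-12)*0 = 24*0 = 0)
N(b, Y) = Y²
C(a, m) = 21 (C(a, m) = -3*(-7) = 21)
C(-269, u)/N(-88, 254) = 21/(254²) = 21/64516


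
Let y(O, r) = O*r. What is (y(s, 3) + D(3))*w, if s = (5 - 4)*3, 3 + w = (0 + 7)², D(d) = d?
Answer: 552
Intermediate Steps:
w = 46 (w = -3 + (0 + 7)² = -3 + 7² = -3 + 49 = 46)
s = 3 (s = 1*3 = 3)
(y(s, 3) + D(3))*w = (3*3 + 3)*46 = (9 + 3)*46 = 12*46 = 552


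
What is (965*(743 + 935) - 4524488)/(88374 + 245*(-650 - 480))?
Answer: 1452609/94238 ≈ 15.414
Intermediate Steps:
(965*(743 + 935) - 4524488)/(88374 + 245*(-650 - 480)) = (965*1678 - 4524488)/(88374 + 245*(-1130)) = (1619270 - 4524488)/(88374 - 276850) = -2905218/(-188476) = -2905218*(-1/188476) = 1452609/94238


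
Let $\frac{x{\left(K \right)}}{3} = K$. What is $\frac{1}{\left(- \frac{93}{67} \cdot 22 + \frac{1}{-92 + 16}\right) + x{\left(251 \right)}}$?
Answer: $\frac{5092}{3678713} \approx 0.0013842$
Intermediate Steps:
$x{\left(K \right)} = 3 K$
$\frac{1}{\left(- \frac{93}{67} \cdot 22 + \frac{1}{-92 + 16}\right) + x{\left(251 \right)}} = \frac{1}{\left(- \frac{93}{67} \cdot 22 + \frac{1}{-92 + 16}\right) + 3 \cdot 251} = \frac{1}{\left(\left(-93\right) \frac{1}{67} \cdot 22 + \frac{1}{-76}\right) + 753} = \frac{1}{\left(\left(- \frac{93}{67}\right) 22 - \frac{1}{76}\right) + 753} = \frac{1}{\left(- \frac{2046}{67} - \frac{1}{76}\right) + 753} = \frac{1}{- \frac{155563}{5092} + 753} = \frac{1}{\frac{3678713}{5092}} = \frac{5092}{3678713}$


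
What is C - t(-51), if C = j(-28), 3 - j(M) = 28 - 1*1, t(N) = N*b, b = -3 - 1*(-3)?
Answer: -24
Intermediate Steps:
b = 0 (b = -3 + 3 = 0)
t(N) = 0 (t(N) = N*0 = 0)
j(M) = -24 (j(M) = 3 - (28 - 1*1) = 3 - (28 - 1) = 3 - 1*27 = 3 - 27 = -24)
C = -24
C - t(-51) = -24 - 1*0 = -24 + 0 = -24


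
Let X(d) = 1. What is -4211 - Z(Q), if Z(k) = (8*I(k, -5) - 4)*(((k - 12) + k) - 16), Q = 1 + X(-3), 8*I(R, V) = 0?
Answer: -4307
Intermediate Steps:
I(R, V) = 0 (I(R, V) = (1/8)*0 = 0)
Q = 2 (Q = 1 + 1 = 2)
Z(k) = 112 - 8*k (Z(k) = (8*0 - 4)*(((k - 12) + k) - 16) = (0 - 4)*(((-12 + k) + k) - 16) = -4*((-12 + 2*k) - 16) = -4*(-28 + 2*k) = 112 - 8*k)
-4211 - Z(Q) = -4211 - (112 - 8*2) = -4211 - (112 - 16) = -4211 - 1*96 = -4211 - 96 = -4307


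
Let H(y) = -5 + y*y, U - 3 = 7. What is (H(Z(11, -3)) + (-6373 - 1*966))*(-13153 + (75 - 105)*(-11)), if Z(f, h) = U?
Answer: 92889812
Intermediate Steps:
U = 10 (U = 3 + 7 = 10)
Z(f, h) = 10
H(y) = -5 + y²
(H(Z(11, -3)) + (-6373 - 1*966))*(-13153 + (75 - 105)*(-11)) = ((-5 + 10²) + (-6373 - 1*966))*(-13153 + (75 - 105)*(-11)) = ((-5 + 100) + (-6373 - 966))*(-13153 - 30*(-11)) = (95 - 7339)*(-13153 + 330) = -7244*(-12823) = 92889812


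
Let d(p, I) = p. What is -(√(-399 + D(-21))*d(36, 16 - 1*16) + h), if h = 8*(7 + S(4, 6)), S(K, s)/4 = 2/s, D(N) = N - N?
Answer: -200/3 - 36*I*√399 ≈ -66.667 - 719.1*I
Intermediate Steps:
D(N) = 0
S(K, s) = 8/s (S(K, s) = 4*(2/s) = 8/s)
h = 200/3 (h = 8*(7 + 8/6) = 8*(7 + 8*(⅙)) = 8*(7 + 4/3) = 8*(25/3) = 200/3 ≈ 66.667)
-(√(-399 + D(-21))*d(36, 16 - 1*16) + h) = -(√(-399 + 0)*36 + 200/3) = -(√(-399)*36 + 200/3) = -((I*√399)*36 + 200/3) = -(36*I*√399 + 200/3) = -(200/3 + 36*I*√399) = -200/3 - 36*I*√399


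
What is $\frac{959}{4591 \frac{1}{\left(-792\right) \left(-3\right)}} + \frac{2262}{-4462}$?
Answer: $\frac{5078328483}{10242521} \approx 495.81$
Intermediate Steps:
$\frac{959}{4591 \frac{1}{\left(-792\right) \left(-3\right)}} + \frac{2262}{-4462} = \frac{959}{4591 \cdot \frac{1}{2376}} + 2262 \left(- \frac{1}{4462}\right) = \frac{959}{4591 \cdot \frac{1}{2376}} - \frac{1131}{2231} = \frac{959}{\frac{4591}{2376}} - \frac{1131}{2231} = 959 \cdot \frac{2376}{4591} - \frac{1131}{2231} = \frac{2278584}{4591} - \frac{1131}{2231} = \frac{5078328483}{10242521}$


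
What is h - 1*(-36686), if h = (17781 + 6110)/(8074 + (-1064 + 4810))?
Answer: 433652411/11820 ≈ 36688.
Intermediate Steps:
h = 23891/11820 (h = 23891/(8074 + 3746) = 23891/11820 ≈ 2.0212)
h - 1*(-36686) = 23891/11820 - 1*(-36686) = 23891/11820 + 36686 = 433652411/11820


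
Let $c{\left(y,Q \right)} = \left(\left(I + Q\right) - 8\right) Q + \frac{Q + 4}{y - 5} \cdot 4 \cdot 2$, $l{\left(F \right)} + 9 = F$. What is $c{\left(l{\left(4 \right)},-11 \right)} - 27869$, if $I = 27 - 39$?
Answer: $- \frac{137612}{5} \approx -27522.0$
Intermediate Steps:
$I = -12$ ($I = 27 - 39 = -12$)
$l{\left(F \right)} = -9 + F$
$c{\left(y,Q \right)} = Q \left(-20 + Q\right) + \frac{8 \left(4 + Q\right)}{-5 + y}$ ($c{\left(y,Q \right)} = \left(\left(-12 + Q\right) - 8\right) Q + \frac{Q + 4}{y - 5} \cdot 4 \cdot 2 = \left(-20 + Q\right) Q + \frac{4 + Q}{-5 + y} 4 \cdot 2 = Q \left(-20 + Q\right) + \frac{4 + Q}{-5 + y} 4 \cdot 2 = Q \left(-20 + Q\right) + \frac{4 \left(4 + Q\right)}{-5 + y} 2 = Q \left(-20 + Q\right) + \frac{8 \left(4 + Q\right)}{-5 + y}$)
$c{\left(l{\left(4 \right)},-11 \right)} - 27869 = \frac{32 - 5 \left(-11\right)^{2} + 108 \left(-11\right) + \left(-9 + 4\right) \left(-11\right)^{2} - - 220 \left(-9 + 4\right)}{-5 + \left(-9 + 4\right)} - 27869 = \frac{32 - 605 - 1188 - 605 - \left(-220\right) \left(-5\right)}{-5 - 5} - 27869 = \frac{32 - 605 - 1188 - 605 - 1100}{-10} - 27869 = \left(- \frac{1}{10}\right) \left(-3466\right) - 27869 = \frac{1733}{5} - 27869 = - \frac{137612}{5}$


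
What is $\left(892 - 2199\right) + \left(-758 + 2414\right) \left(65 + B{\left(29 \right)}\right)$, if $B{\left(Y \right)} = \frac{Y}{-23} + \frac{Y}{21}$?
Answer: $\frac{745723}{7} \approx 1.0653 \cdot 10^{5}$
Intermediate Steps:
$B{\left(Y \right)} = \frac{2 Y}{483}$ ($B{\left(Y \right)} = Y \left(- \frac{1}{23}\right) + Y \frac{1}{21} = - \frac{Y}{23} + \frac{Y}{21} = \frac{2 Y}{483}$)
$\left(892 - 2199\right) + \left(-758 + 2414\right) \left(65 + B{\left(29 \right)}\right) = \left(892 - 2199\right) + \left(-758 + 2414\right) \left(65 + \frac{2}{483} \cdot 29\right) = -1307 + 1656 \left(65 + \frac{58}{483}\right) = -1307 + 1656 \cdot \frac{31453}{483} = -1307 + \frac{754872}{7} = \frac{745723}{7}$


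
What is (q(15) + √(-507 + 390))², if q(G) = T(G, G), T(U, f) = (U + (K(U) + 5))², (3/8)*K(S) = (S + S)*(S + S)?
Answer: 34297420959883 + 35138400*I*√13 ≈ 3.4297e+13 + 1.2669e+8*I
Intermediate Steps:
K(S) = 32*S²/3 (K(S) = 8*((S + S)*(S + S))/3 = 8*((2*S)*(2*S))/3 = 8*(4*S²)/3 = 32*S²/3)
T(U, f) = (5 + U + 32*U²/3)² (T(U, f) = (U + (32*U²/3 + 5))² = (U + (5 + 32*U²/3))² = (5 + U + 32*U²/3)²)
q(G) = (15 + 3*G + 32*G²)²/9
(q(15) + √(-507 + 390))² = ((15 + 3*15 + 32*15²)²/9 + √(-507 + 390))² = ((15 + 45 + 32*225)²/9 + √(-117))² = ((15 + 45 + 7200)²/9 + 3*I*√13)² = ((⅑)*7260² + 3*I*√13)² = ((⅑)*52707600 + 3*I*√13)² = (5856400 + 3*I*√13)²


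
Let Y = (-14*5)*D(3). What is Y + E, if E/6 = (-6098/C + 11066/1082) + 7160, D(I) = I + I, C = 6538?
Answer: 75331850868/1768529 ≈ 42596.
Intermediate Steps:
D(I) = 2*I
Y = -420 (Y = (-14*5)*(2*3) = -70*6 = -420)
E = 76074633048/1768529 (E = 6*((-6098/6538 + 11066/1082) + 7160) = 6*((-6098*1/6538 + 11066*(1/1082)) + 7160) = 6*((-3049/3269 + 5533/541) + 7160) = 6*(16437868/1768529 + 7160) = 6*(12679105508/1768529) = 76074633048/1768529 ≈ 43016.)
Y + E = -420 + 76074633048/1768529 = 75331850868/1768529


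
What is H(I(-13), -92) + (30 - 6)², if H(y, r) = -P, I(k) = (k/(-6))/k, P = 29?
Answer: 547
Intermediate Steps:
I(k) = -⅙ (I(k) = (k*(-⅙))/k = (-k/6)/k = -⅙)
H(y, r) = -29 (H(y, r) = -1*29 = -29)
H(I(-13), -92) + (30 - 6)² = -29 + (30 - 6)² = -29 + 24² = -29 + 576 = 547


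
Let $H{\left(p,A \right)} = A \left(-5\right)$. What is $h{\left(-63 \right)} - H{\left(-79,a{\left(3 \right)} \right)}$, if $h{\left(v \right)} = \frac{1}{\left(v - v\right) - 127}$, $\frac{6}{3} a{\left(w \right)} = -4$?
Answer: $- \frac{1271}{127} \approx -10.008$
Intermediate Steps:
$a{\left(w \right)} = -2$ ($a{\left(w \right)} = \frac{1}{2} \left(-4\right) = -2$)
$H{\left(p,A \right)} = - 5 A$
$h{\left(v \right)} = - \frac{1}{127}$ ($h{\left(v \right)} = \frac{1}{0 - 127} = \frac{1}{-127} = - \frac{1}{127}$)
$h{\left(-63 \right)} - H{\left(-79,a{\left(3 \right)} \right)} = - \frac{1}{127} - \left(-5\right) \left(-2\right) = - \frac{1}{127} - 10 = - \frac{1271}{127}$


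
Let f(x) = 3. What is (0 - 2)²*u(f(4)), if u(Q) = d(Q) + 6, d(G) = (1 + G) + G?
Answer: 52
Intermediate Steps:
d(G) = 1 + 2*G
u(Q) = 7 + 2*Q (u(Q) = (1 + 2*Q) + 6 = 7 + 2*Q)
(0 - 2)²*u(f(4)) = (0 - 2)²*(7 + 2*3) = (-2)²*(7 + 6) = 4*13 = 52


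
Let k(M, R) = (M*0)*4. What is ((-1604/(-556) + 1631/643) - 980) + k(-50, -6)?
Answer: -87104908/89377 ≈ -974.58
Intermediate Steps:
k(M, R) = 0 (k(M, R) = 0*4 = 0)
((-1604/(-556) + 1631/643) - 980) + k(-50, -6) = ((-1604/(-556) + 1631/643) - 980) + 0 = ((-1604*(-1/556) + 1631*(1/643)) - 980) + 0 = ((401/139 + 1631/643) - 980) + 0 = (484552/89377 - 980) + 0 = -87104908/89377 + 0 = -87104908/89377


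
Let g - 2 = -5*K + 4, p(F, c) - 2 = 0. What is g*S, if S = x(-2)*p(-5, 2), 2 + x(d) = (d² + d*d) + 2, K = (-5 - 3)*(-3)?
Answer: -1824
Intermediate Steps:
p(F, c) = 2 (p(F, c) = 2 + 0 = 2)
K = 24 (K = -8*(-3) = 24)
x(d) = 2*d² (x(d) = -2 + ((d² + d*d) + 2) = -2 + ((d² + d²) + 2) = -2 + (2*d² + 2) = -2 + (2 + 2*d²) = 2*d²)
g = -114 (g = 2 + (-5*24 + 4) = 2 + (-120 + 4) = 2 - 116 = -114)
S = 16 (S = (2*(-2)²)*2 = (2*4)*2 = 8*2 = 16)
g*S = -114*16 = -1824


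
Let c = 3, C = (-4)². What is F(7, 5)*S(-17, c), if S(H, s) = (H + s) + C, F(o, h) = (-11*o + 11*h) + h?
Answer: -34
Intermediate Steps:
C = 16
F(o, h) = -11*o + 12*h
S(H, s) = 16 + H + s (S(H, s) = (H + s) + 16 = 16 + H + s)
F(7, 5)*S(-17, c) = (-11*7 + 12*5)*(16 - 17 + 3) = (-77 + 60)*2 = -17*2 = -34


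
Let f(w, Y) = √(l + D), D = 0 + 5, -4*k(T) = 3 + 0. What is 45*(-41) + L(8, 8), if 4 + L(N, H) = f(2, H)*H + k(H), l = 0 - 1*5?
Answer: -7399/4 ≈ -1849.8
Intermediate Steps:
l = -5 (l = 0 - 5 = -5)
k(T) = -¾ (k(T) = -(3 + 0)/4 = -¼*3 = -¾)
D = 5
f(w, Y) = 0 (f(w, Y) = √(-5 + 5) = √0 = 0)
L(N, H) = -19/4 (L(N, H) = -4 + (0*H - ¾) = -4 + (0 - ¾) = -4 - ¾ = -19/4)
45*(-41) + L(8, 8) = 45*(-41) - 19/4 = -1845 - 19/4 = -7399/4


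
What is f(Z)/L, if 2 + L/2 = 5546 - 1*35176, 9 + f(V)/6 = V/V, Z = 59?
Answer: 3/3704 ≈ 0.00080993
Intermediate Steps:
f(V) = -48 (f(V) = -54 + 6*(V/V) = -54 + 6*1 = -54 + 6 = -48)
L = -59264 (L = -4 + 2*(5546 - 1*35176) = -4 + 2*(5546 - 35176) = -4 + 2*(-29630) = -4 - 59260 = -59264)
f(Z)/L = -48/(-59264) = -48*(-1/59264) = 3/3704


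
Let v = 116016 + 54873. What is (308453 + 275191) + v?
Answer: 754533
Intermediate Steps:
v = 170889
(308453 + 275191) + v = (308453 + 275191) + 170889 = 583644 + 170889 = 754533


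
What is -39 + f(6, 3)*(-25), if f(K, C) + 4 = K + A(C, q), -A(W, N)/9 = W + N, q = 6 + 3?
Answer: 2611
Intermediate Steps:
q = 9
A(W, N) = -9*N - 9*W (A(W, N) = -9*(W + N) = -9*(N + W) = -9*N - 9*W)
f(K, C) = -85 + K - 9*C (f(K, C) = -4 + (K + (-9*9 - 9*C)) = -4 + (K + (-81 - 9*C)) = -4 + (-81 + K - 9*C) = -85 + K - 9*C)
-39 + f(6, 3)*(-25) = -39 + (-85 + 6 - 9*3)*(-25) = -39 + (-85 + 6 - 27)*(-25) = -39 - 106*(-25) = -39 + 2650 = 2611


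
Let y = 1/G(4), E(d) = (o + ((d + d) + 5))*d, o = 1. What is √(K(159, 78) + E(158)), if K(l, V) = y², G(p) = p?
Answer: √814017/4 ≈ 225.56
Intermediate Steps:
E(d) = d*(6 + 2*d) (E(d) = (1 + ((d + d) + 5))*d = (1 + (2*d + 5))*d = (1 + (5 + 2*d))*d = (6 + 2*d)*d = d*(6 + 2*d))
y = ¼ (y = 1/4 = ¼ ≈ 0.25000)
K(l, V) = 1/16 (K(l, V) = (¼)² = 1/16)
√(K(159, 78) + E(158)) = √(1/16 + 2*158*(3 + 158)) = √(1/16 + 2*158*161) = √(1/16 + 50876) = √(814017/16) = √814017/4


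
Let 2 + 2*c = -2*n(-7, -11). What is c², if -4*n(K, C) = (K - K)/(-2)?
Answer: 1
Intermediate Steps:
n(K, C) = 0 (n(K, C) = -(K - K)/(4*(-2)) = -0*(-1)/2 = -¼*0 = 0)
c = -1 (c = -1 + (-2*0)/2 = -1 + (½)*0 = -1 + 0 = -1)
c² = (-1)² = 1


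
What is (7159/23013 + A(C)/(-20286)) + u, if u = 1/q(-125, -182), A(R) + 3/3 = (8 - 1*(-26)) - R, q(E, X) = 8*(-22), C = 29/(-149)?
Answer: 68867650699/226712170608 ≈ 0.30377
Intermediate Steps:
C = -29/149 (C = 29*(-1/149) = -29/149 ≈ -0.19463)
q(E, X) = -176
A(R) = 33 - R (A(R) = -1 + ((8 - 1*(-26)) - R) = -1 + ((8 + 26) - R) = -1 + (34 - R) = 33 - R)
u = -1/176 (u = 1/(-176) = -1/176 ≈ -0.0056818)
(7159/23013 + A(C)/(-20286)) + u = (7159/23013 + (33 - 1*(-29/149))/(-20286)) - 1/176 = (7159*(1/23013) + (33 + 29/149)*(-1/20286)) - 1/176 = (7159/23013 + (4946/149)*(-1/20286)) - 1/176 = (7159/23013 - 2473/1511307) - 1/176 = 398612432/1288137333 - 1/176 = 68867650699/226712170608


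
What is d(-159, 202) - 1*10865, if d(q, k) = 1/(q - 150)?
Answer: -3357286/309 ≈ -10865.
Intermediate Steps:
d(q, k) = 1/(-150 + q)
d(-159, 202) - 1*10865 = 1/(-150 - 159) - 1*10865 = 1/(-309) - 10865 = -1/309 - 10865 = -3357286/309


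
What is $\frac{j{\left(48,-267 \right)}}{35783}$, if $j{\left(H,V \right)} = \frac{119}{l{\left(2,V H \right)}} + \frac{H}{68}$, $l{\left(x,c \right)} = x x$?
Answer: $\frac{2071}{2433244} \approx 0.00085113$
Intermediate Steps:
$l{\left(x,c \right)} = x^{2}$
$j{\left(H,V \right)} = \frac{119}{4} + \frac{H}{68}$ ($j{\left(H,V \right)} = \frac{119}{2^{2}} + \frac{H}{68} = \frac{119}{4} + H \frac{1}{68} = 119 \cdot \frac{1}{4} + \frac{H}{68} = \frac{119}{4} + \frac{H}{68}$)
$\frac{j{\left(48,-267 \right)}}{35783} = \frac{\frac{119}{4} + \frac{1}{68} \cdot 48}{35783} = \left(\frac{119}{4} + \frac{12}{17}\right) \frac{1}{35783} = \frac{2071}{68} \cdot \frac{1}{35783} = \frac{2071}{2433244}$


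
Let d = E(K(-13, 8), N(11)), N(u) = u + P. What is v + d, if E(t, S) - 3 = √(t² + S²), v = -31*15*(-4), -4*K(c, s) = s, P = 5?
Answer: 1863 + 2*√65 ≈ 1879.1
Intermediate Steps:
K(c, s) = -s/4
N(u) = 5 + u (N(u) = u + 5 = 5 + u)
v = 1860 (v = -465*(-4) = 1860)
E(t, S) = 3 + √(S² + t²) (E(t, S) = 3 + √(t² + S²) = 3 + √(S² + t²))
d = 3 + 2*√65 (d = 3 + √((5 + 11)² + (-¼*8)²) = 3 + √(16² + (-2)²) = 3 + √(256 + 4) = 3 + √260 = 3 + 2*√65 ≈ 19.125)
v + d = 1860 + (3 + 2*√65) = 1863 + 2*√65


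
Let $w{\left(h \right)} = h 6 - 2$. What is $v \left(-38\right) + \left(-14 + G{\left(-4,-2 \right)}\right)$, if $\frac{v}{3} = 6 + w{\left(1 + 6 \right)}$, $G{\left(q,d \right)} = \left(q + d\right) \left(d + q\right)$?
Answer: $-5222$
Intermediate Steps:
$G{\left(q,d \right)} = \left(d + q\right)^{2}$ ($G{\left(q,d \right)} = \left(d + q\right) \left(d + q\right) = \left(d + q\right)^{2}$)
$w{\left(h \right)} = -2 + 6 h$ ($w{\left(h \right)} = 6 h - 2 = -2 + 6 h$)
$v = 138$ ($v = 3 \left(6 - \left(2 - 6 \left(1 + 6\right)\right)\right) = 3 \left(6 + \left(-2 + 6 \cdot 7\right)\right) = 3 \left(6 + \left(-2 + 42\right)\right) = 3 \left(6 + 40\right) = 3 \cdot 46 = 138$)
$v \left(-38\right) + \left(-14 + G{\left(-4,-2 \right)}\right) = 138 \left(-38\right) - \left(14 - \left(-2 - 4\right)^{2}\right) = -5244 - \left(14 - \left(-6\right)^{2}\right) = -5244 + \left(-14 + 36\right) = -5244 + 22 = -5222$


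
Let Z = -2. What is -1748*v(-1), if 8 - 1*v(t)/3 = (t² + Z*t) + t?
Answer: -31464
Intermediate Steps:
v(t) = 24 - 3*t² + 3*t (v(t) = 24 - 3*((t² - 2*t) + t) = 24 - 3*(t² - t) = 24 + (-3*t² + 3*t) = 24 - 3*t² + 3*t)
-1748*v(-1) = -1748*(24 - 3*(-1)² + 3*(-1)) = -1748*(24 - 3*1 - 3) = -1748*(24 - 3 - 3) = -1748*18 = -31464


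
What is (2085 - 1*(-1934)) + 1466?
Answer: 5485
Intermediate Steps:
(2085 - 1*(-1934)) + 1466 = (2085 + 1934) + 1466 = 4019 + 1466 = 5485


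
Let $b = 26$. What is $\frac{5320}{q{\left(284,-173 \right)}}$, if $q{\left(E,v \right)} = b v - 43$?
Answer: $- \frac{280}{239} \approx -1.1715$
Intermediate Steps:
$q{\left(E,v \right)} = -43 + 26 v$ ($q{\left(E,v \right)} = 26 v - 43 = -43 + 26 v$)
$\frac{5320}{q{\left(284,-173 \right)}} = \frac{5320}{-43 + 26 \left(-173\right)} = \frac{5320}{-43 - 4498} = \frac{5320}{-4541} = 5320 \left(- \frac{1}{4541}\right) = - \frac{280}{239}$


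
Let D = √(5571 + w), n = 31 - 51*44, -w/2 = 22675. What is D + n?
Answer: -2213 + I*√39779 ≈ -2213.0 + 199.45*I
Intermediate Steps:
w = -45350 (w = -2*22675 = -45350)
n = -2213 (n = 31 - 2244 = -2213)
D = I*√39779 (D = √(5571 - 45350) = √(-39779) = I*√39779 ≈ 199.45*I)
D + n = I*√39779 - 2213 = -2213 + I*√39779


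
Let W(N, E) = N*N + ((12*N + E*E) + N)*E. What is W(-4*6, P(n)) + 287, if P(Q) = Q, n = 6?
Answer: -793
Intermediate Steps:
W(N, E) = N² + E*(E² + 13*N) (W(N, E) = N² + ((12*N + E²) + N)*E = N² + ((E² + 12*N) + N)*E = N² + (E² + 13*N)*E = N² + E*(E² + 13*N))
W(-4*6, P(n)) + 287 = (6³ + (-4*6)² + 13*6*(-4*6)) + 287 = (216 + (-24)² + 13*6*(-24)) + 287 = (216 + 576 - 1872) + 287 = -1080 + 287 = -793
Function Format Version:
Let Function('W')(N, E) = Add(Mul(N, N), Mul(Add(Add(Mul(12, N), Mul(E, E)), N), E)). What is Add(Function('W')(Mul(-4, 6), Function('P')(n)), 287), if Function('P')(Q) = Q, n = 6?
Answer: -793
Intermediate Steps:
Function('W')(N, E) = Add(Pow(N, 2), Mul(E, Add(Pow(E, 2), Mul(13, N)))) (Function('W')(N, E) = Add(Pow(N, 2), Mul(Add(Add(Mul(12, N), Pow(E, 2)), N), E)) = Add(Pow(N, 2), Mul(Add(Add(Pow(E, 2), Mul(12, N)), N), E)) = Add(Pow(N, 2), Mul(Add(Pow(E, 2), Mul(13, N)), E)) = Add(Pow(N, 2), Mul(E, Add(Pow(E, 2), Mul(13, N)))))
Add(Function('W')(Mul(-4, 6), Function('P')(n)), 287) = Add(Add(Pow(6, 3), Pow(Mul(-4, 6), 2), Mul(13, 6, Mul(-4, 6))), 287) = Add(Add(216, Pow(-24, 2), Mul(13, 6, -24)), 287) = Add(Add(216, 576, -1872), 287) = Add(-1080, 287) = -793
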